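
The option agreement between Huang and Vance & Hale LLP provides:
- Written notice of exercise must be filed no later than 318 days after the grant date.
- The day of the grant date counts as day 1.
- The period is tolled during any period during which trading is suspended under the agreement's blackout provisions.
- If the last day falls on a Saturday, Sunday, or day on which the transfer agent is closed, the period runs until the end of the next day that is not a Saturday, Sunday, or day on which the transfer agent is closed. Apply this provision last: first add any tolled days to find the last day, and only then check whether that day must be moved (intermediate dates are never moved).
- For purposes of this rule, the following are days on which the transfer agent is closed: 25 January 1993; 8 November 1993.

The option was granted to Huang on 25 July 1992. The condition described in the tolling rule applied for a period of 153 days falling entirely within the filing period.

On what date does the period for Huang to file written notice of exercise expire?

November 9, 1993

Counting 25 July 1992 as day 1, day 318 is June 7, 1993.
Tolling adds 153 days: June 7, 1993 + 153 days = November 7, 1993.
November 7, 1993 is Sunday; November 8, 1993 is a listed holiday. The next qualifying day is November 9, 1993.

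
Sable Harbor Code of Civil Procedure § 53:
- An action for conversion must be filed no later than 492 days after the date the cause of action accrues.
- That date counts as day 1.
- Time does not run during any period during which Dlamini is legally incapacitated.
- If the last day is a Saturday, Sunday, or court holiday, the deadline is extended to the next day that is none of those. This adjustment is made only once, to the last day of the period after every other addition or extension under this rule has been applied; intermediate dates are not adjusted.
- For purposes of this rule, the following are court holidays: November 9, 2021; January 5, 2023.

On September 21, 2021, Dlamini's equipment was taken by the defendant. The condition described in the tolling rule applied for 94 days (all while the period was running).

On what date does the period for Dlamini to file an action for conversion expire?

Counting September 21, 2021 as day 1, day 492 is January 25, 2023.
Tolling adds 94 days: January 25, 2023 + 94 days = April 29, 2023.
April 29, 2023 is Saturday; April 30, 2023 is Sunday. The next qualifying day is May 1, 2023.

May 1, 2023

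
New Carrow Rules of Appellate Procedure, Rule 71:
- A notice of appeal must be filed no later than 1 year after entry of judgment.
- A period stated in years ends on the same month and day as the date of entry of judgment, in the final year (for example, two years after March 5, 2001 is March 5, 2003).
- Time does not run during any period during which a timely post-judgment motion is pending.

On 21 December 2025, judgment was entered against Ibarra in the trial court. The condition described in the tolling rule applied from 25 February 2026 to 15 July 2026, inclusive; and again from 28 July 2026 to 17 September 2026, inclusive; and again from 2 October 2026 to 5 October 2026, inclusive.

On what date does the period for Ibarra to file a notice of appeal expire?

1 year after 21 December 2025 is December 21, 2026.
From February 25, 2026 through July 15, 2026 inclusive is 141 days; tolling adds 141 days: December 21, 2026 + 141 days = May 11, 2027.
From July 28, 2026 through September 17, 2026 inclusive is 52 days; tolling adds 52 days: May 11, 2027 + 52 days = July 2, 2027.
From October 2, 2026 through October 5, 2026 inclusive is 4 days; tolling adds 4 days: July 2, 2027 + 4 days = July 6, 2027.

July 6, 2027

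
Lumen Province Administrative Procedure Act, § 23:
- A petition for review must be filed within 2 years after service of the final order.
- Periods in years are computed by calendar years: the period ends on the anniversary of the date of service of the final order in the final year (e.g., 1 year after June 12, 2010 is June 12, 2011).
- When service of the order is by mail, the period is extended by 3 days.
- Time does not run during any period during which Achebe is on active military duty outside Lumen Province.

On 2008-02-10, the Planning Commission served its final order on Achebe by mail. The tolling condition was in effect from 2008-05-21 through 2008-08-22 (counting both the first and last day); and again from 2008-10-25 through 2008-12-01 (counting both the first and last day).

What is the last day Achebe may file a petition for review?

June 25, 2010

2 years after 2008-02-10 is February 10, 2010.
Service was by mail, adding 3 days: February 10, 2010 + 3 days = February 13, 2010.
From May 21, 2008 through August 22, 2008 inclusive is 94 days; tolling adds 94 days: February 13, 2010 + 94 days = May 18, 2010.
From October 25, 2008 through December 1, 2008 inclusive is 38 days; tolling adds 38 days: May 18, 2010 + 38 days = June 25, 2010.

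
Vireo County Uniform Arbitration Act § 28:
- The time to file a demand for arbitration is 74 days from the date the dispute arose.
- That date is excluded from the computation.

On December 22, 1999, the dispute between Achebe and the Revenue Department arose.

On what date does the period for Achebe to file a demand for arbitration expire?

74 days after December 22, 1999 is March 5, 2000.

March 5, 2000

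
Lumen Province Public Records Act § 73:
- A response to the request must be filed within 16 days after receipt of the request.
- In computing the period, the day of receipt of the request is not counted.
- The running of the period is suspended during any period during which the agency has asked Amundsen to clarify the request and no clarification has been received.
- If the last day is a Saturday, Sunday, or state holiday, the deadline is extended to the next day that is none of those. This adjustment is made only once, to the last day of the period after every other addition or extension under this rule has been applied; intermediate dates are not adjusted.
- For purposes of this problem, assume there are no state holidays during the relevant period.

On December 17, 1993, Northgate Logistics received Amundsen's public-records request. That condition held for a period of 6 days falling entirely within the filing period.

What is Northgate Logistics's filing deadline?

16 days after December 17, 1993 is January 2, 1994.
Tolling adds 6 days: January 2, 1994 + 6 days = January 8, 1994.
January 8, 1994 is Saturday; January 9, 1994 is Sunday. The next qualifying day is January 10, 1994.

January 10, 1994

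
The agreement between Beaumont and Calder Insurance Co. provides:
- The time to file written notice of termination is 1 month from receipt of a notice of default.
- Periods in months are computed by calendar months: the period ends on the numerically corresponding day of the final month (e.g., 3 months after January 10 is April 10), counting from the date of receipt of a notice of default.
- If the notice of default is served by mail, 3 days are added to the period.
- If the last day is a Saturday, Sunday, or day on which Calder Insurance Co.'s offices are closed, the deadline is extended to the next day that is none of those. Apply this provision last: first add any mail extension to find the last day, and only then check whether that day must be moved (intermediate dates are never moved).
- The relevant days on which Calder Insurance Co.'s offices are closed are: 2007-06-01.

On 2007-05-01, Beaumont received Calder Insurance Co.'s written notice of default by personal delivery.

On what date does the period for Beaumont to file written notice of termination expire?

June 4, 2007

1 month after 2007-05-01 is June 1, 2007.
Service was not by mail, so no mail extension applies.
June 1, 2007 is a listed holiday; June 2, 2007 is Saturday; June 3, 2007 is Sunday. The next qualifying day is June 4, 2007.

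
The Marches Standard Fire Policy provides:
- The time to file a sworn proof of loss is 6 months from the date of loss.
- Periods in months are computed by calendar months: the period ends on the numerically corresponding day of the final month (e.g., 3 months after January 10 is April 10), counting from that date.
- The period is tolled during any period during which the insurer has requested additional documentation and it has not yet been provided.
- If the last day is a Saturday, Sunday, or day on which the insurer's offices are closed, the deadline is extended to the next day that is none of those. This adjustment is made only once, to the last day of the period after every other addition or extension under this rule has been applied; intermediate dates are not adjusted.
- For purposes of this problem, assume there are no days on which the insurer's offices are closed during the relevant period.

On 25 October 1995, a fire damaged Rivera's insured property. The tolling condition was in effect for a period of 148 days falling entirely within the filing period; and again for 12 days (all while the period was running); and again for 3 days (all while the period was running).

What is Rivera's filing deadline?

October 7, 1996

6 months after 25 October 1995 is April 25, 1996.
Tolling adds 148 days: April 25, 1996 + 148 days = September 20, 1996.
Tolling adds 12 days: September 20, 1996 + 12 days = October 2, 1996.
Tolling adds 3 days: October 2, 1996 + 3 days = October 5, 1996.
October 5, 1996 is Saturday; October 6, 1996 is Sunday. The next qualifying day is October 7, 1996.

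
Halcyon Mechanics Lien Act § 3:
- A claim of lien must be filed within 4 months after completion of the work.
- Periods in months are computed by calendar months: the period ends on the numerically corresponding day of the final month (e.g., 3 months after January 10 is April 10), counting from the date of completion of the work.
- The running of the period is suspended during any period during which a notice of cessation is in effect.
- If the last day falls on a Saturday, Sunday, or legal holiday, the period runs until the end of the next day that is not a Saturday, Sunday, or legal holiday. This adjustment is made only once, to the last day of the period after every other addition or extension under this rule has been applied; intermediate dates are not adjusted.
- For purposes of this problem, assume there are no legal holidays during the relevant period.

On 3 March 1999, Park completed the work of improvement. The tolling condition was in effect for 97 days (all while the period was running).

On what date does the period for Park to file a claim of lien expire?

October 8, 1999

4 months after 3 March 1999 is July 3, 1999.
Tolling adds 97 days: July 3, 1999 + 97 days = October 8, 1999.
October 8, 1999 is a Friday and not a legal holiday, so no extension applies.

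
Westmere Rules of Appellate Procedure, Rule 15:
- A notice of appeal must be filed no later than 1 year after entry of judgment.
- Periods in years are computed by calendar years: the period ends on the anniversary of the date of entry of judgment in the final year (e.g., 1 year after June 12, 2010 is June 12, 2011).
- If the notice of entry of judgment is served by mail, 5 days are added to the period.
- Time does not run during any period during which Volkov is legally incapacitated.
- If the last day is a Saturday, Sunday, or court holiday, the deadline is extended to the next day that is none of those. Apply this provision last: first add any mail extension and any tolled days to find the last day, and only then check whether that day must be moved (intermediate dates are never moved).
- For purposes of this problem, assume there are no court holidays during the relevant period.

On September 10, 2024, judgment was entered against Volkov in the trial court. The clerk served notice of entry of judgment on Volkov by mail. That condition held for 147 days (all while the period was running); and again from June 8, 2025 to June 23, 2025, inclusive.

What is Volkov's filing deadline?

February 25, 2026

1 year after September 10, 2024 is September 10, 2025.
Service was by mail, adding 5 days: September 10, 2025 + 5 days = September 15, 2025.
Tolling adds 147 days: September 15, 2025 + 147 days = February 9, 2026.
From June 8, 2025 through June 23, 2025 inclusive is 16 days; tolling adds 16 days: February 9, 2026 + 16 days = February 25, 2026.
February 25, 2026 is a Wednesday and not a court holiday, so no extension applies.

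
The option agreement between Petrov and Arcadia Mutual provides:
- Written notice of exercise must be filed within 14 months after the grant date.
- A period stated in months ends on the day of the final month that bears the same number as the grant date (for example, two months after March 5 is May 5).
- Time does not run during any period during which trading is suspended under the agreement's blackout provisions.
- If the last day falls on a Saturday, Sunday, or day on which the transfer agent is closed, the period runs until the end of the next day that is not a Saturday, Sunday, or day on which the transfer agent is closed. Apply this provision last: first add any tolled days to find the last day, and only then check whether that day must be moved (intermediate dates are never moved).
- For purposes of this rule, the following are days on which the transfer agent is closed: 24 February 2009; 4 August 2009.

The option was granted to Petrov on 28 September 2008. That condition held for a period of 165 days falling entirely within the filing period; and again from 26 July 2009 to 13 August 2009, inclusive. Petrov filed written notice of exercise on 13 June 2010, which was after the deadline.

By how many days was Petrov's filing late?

14 months after 28 September 2008 is November 28, 2009.
Tolling adds 165 days: November 28, 2009 + 165 days = May 12, 2010.
From July 26, 2009 through August 13, 2009 inclusive is 19 days; tolling adds 19 days: May 12, 2010 + 19 days = May 31, 2010.
May 31, 2010 is a Monday and not a day on which the transfer agent is closed, so no extension applies.
The deadline is May 31, 2010; from May 31, 2010 to June 13, 2010 is 13 days.

13 days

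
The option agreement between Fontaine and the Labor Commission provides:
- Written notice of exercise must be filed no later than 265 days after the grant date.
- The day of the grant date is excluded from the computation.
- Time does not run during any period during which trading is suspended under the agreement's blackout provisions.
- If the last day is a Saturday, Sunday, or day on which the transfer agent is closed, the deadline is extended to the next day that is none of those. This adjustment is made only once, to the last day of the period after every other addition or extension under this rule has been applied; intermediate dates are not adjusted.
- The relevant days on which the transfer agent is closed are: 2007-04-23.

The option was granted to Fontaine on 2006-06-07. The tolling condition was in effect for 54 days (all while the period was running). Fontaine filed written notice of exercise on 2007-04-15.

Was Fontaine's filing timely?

265 days after 2006-06-07 is February 27, 2007.
Tolling adds 54 days: February 27, 2007 + 54 days = April 22, 2007.
April 22, 2007 is Sunday; April 23, 2007 is a listed holiday. The next qualifying day is April 24, 2007.
The deadline is April 24, 2007; the filing on April 15, 2007 is on or before that date.

Yes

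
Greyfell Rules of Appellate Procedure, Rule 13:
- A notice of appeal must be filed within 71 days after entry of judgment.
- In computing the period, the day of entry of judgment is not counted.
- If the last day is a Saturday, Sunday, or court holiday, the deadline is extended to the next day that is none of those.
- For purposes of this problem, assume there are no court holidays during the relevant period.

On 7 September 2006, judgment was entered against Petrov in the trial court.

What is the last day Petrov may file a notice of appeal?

71 days after 7 September 2006 is November 17, 2006.
November 17, 2006 is a Friday and not a court holiday, so no extension applies.

November 17, 2006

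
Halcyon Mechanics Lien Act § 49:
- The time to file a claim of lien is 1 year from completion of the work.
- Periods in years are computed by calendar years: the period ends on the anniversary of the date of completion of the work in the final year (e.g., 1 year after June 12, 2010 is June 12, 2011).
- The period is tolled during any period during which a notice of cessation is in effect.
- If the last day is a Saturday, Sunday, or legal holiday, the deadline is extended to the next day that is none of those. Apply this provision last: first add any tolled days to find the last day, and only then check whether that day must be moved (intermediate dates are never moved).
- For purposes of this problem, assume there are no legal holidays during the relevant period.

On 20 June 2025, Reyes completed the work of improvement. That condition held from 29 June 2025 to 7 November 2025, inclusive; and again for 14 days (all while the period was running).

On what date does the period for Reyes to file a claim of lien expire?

November 13, 2026

1 year after 20 June 2025 is June 20, 2026.
From June 29, 2025 through November 7, 2025 inclusive is 132 days; tolling adds 132 days: June 20, 2026 + 132 days = October 30, 2026.
Tolling adds 14 days: October 30, 2026 + 14 days = November 13, 2026.
November 13, 2026 is a Friday and not a legal holiday, so no extension applies.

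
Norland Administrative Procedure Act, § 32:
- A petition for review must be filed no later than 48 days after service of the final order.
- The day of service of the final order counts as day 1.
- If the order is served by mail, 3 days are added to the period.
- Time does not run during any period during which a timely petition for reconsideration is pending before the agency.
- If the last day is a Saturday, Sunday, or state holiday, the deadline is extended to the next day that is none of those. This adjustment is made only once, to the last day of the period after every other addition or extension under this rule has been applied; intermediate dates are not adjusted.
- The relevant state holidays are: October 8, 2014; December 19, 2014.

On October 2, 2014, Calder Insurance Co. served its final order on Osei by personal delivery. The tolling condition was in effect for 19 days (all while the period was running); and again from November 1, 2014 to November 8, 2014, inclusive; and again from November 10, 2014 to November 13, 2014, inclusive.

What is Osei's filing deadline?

Counting October 2, 2014 as day 1, day 48 is November 18, 2014.
Service was not by mail, so no mail extension applies.
Tolling adds 19 days: November 18, 2014 + 19 days = December 7, 2014.
From November 1, 2014 through November 8, 2014 inclusive is 8 days; tolling adds 8 days: December 7, 2014 + 8 days = December 15, 2014.
From November 10, 2014 through November 13, 2014 inclusive is 4 days; tolling adds 4 days: December 15, 2014 + 4 days = December 19, 2014.
December 19, 2014 is a listed holiday; December 20, 2014 is Saturday; December 21, 2014 is Sunday. The next qualifying day is December 22, 2014.

December 22, 2014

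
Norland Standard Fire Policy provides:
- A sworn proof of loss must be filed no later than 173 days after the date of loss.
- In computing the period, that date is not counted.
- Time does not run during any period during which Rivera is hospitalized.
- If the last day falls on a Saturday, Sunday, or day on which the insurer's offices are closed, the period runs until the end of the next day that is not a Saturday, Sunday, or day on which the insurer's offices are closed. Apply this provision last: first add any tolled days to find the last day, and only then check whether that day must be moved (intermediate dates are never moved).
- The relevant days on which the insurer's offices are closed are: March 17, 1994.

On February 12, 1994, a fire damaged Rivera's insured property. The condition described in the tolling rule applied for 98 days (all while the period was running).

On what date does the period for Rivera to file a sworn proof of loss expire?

173 days after February 12, 1994 is August 4, 1994.
Tolling adds 98 days: August 4, 1994 + 98 days = November 10, 1994.
November 10, 1994 is a Thursday and not a day on which the insurer's offices are closed, so no extension applies.

November 10, 1994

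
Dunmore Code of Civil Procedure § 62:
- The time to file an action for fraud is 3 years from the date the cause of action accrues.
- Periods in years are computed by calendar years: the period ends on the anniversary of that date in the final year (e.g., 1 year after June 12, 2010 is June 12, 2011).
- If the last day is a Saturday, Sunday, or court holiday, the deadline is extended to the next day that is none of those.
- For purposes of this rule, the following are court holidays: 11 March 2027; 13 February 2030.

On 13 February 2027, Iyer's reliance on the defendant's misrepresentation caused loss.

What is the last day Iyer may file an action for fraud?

3 years after 13 February 2027 is February 13, 2030.
February 13, 2030 is a listed holiday. The next qualifying day is February 14, 2030.

February 14, 2030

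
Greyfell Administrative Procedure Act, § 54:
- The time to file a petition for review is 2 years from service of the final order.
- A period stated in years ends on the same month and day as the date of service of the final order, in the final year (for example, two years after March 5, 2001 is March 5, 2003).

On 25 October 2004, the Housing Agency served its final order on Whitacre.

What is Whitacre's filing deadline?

2 years after 25 October 2004 is October 25, 2006.

October 25, 2006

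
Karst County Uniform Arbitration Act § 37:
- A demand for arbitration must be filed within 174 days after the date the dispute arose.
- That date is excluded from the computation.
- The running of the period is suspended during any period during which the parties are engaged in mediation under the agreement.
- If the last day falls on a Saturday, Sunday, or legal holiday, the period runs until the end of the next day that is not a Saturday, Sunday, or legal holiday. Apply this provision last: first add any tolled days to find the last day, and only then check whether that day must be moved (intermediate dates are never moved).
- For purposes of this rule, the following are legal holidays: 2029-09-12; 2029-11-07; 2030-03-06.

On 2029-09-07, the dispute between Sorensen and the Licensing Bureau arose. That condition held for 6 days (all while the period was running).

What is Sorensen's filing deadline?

March 7, 2030

174 days after 2029-09-07 is February 28, 2030.
Tolling adds 6 days: February 28, 2030 + 6 days = March 6, 2030.
March 6, 2030 is a listed holiday. The next qualifying day is March 7, 2030.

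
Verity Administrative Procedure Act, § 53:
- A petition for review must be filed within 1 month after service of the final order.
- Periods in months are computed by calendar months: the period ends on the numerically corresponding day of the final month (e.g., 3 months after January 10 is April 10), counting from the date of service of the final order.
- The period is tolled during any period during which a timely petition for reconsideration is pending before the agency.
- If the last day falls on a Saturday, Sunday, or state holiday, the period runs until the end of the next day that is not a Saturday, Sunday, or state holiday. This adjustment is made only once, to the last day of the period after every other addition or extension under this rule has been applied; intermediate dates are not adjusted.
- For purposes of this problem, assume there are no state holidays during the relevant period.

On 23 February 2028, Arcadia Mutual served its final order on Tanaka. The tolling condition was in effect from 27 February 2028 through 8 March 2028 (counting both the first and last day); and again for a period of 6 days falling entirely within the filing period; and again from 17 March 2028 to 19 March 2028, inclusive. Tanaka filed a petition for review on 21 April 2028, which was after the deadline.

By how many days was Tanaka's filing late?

9 days

1 month after 23 February 2028 is March 23, 2028.
From February 27, 2028 through March 8, 2028 inclusive is 11 days; tolling adds 11 days: March 23, 2028 + 11 days = April 3, 2028.
Tolling adds 6 days: April 3, 2028 + 6 days = April 9, 2028.
From March 17, 2028 through March 19, 2028 inclusive is 3 days; tolling adds 3 days: April 9, 2028 + 3 days = April 12, 2028.
April 12, 2028 is a Wednesday and not a state holiday, so no extension applies.
The deadline is April 12, 2028; from April 12, 2028 to April 21, 2028 is 9 days.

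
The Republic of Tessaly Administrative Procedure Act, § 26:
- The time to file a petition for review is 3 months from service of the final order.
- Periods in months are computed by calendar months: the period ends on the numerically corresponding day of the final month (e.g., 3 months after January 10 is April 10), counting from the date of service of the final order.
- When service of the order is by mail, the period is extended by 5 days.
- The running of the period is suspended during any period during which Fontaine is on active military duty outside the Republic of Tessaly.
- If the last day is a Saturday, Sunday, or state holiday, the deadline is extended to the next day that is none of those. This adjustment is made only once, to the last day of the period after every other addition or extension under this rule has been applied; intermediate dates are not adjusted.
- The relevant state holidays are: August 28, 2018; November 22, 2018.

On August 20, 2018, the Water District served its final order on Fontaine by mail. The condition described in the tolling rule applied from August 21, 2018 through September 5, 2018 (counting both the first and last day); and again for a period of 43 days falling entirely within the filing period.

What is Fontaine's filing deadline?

3 months after August 20, 2018 is November 20, 2018.
Service was by mail, adding 5 days: November 20, 2018 + 5 days = November 25, 2018.
From August 21, 2018 through September 5, 2018 inclusive is 16 days; tolling adds 16 days: November 25, 2018 + 16 days = December 11, 2018.
Tolling adds 43 days: December 11, 2018 + 43 days = January 23, 2019.
January 23, 2019 is a Wednesday and not a state holiday, so no extension applies.

January 23, 2019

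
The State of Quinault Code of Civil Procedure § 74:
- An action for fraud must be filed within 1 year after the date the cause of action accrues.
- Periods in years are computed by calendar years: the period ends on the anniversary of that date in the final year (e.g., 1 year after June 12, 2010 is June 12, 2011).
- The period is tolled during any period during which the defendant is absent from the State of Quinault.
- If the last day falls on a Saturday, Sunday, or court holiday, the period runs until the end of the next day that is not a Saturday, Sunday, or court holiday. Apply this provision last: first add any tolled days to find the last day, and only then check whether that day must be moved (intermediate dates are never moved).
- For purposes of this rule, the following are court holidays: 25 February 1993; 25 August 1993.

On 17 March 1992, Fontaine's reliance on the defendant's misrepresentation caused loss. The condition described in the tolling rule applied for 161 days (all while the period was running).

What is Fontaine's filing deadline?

1 year after 17 March 1992 is March 17, 1993.
Tolling adds 161 days: March 17, 1993 + 161 days = August 25, 1993.
August 25, 1993 is a listed holiday. The next qualifying day is August 26, 1993.

August 26, 1993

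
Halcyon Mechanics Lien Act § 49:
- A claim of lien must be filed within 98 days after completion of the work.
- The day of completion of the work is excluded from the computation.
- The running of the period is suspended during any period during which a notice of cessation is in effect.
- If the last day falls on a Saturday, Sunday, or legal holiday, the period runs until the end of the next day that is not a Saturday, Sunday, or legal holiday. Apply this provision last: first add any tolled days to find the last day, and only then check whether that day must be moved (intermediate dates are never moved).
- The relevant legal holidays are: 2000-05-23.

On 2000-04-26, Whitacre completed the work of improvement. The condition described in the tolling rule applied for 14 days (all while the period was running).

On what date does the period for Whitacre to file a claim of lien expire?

98 days after 2000-04-26 is August 2, 2000.
Tolling adds 14 days: August 2, 2000 + 14 days = August 16, 2000.
August 16, 2000 is a Wednesday and not a legal holiday, so no extension applies.

August 16, 2000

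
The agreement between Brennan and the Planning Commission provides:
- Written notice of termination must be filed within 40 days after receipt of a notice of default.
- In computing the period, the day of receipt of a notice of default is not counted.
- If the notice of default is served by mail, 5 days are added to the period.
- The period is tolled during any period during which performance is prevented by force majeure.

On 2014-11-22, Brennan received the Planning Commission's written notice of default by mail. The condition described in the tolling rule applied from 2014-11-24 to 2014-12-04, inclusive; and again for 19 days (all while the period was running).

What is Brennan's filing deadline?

February 5, 2015

40 days after 2014-11-22 is January 1, 2015.
Service was by mail, adding 5 days: January 1, 2015 + 5 days = January 6, 2015.
From November 24, 2014 through December 4, 2014 inclusive is 11 days; tolling adds 11 days: January 6, 2015 + 11 days = January 17, 2015.
Tolling adds 19 days: January 17, 2015 + 19 days = February 5, 2015.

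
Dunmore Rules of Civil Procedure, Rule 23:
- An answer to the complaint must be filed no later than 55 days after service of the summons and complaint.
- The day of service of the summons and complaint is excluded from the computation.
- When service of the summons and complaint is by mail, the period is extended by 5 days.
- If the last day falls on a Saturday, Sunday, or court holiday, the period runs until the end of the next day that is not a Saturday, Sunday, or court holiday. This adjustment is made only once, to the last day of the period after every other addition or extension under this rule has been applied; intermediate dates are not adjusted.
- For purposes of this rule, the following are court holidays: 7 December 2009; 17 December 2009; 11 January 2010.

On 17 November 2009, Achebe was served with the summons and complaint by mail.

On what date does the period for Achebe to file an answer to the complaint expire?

55 days after 17 November 2009 is January 11, 2010.
Service was by mail, adding 5 days: January 11, 2010 + 5 days = January 16, 2010.
January 16, 2010 is Saturday; January 17, 2010 is Sunday. The next qualifying day is January 18, 2010.

January 18, 2010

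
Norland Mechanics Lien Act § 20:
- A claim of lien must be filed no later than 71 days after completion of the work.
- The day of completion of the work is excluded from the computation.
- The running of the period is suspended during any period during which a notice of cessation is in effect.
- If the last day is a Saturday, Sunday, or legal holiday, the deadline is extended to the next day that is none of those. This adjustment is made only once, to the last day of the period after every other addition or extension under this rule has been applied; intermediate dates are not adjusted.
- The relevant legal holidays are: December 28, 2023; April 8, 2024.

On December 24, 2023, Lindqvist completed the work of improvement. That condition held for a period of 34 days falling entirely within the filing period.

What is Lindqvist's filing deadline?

April 9, 2024

71 days after December 24, 2023 is March 4, 2024.
Tolling adds 34 days: March 4, 2024 + 34 days = April 7, 2024.
April 7, 2024 is Sunday; April 8, 2024 is a listed holiday. The next qualifying day is April 9, 2024.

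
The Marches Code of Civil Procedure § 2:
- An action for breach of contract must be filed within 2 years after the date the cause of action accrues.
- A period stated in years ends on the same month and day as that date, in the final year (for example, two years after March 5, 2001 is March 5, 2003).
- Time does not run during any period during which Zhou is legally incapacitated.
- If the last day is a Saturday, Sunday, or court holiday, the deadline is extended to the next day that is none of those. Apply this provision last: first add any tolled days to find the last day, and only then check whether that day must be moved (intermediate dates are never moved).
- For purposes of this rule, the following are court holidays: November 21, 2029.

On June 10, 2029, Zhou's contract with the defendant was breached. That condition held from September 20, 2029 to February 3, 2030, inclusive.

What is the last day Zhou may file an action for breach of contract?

2 years after June 10, 2029 is June 10, 2031.
From September 20, 2029 through February 3, 2030 inclusive is 137 days; tolling adds 137 days: June 10, 2031 + 137 days = October 25, 2031.
October 25, 2031 is Saturday; October 26, 2031 is Sunday. The next qualifying day is October 27, 2031.

October 27, 2031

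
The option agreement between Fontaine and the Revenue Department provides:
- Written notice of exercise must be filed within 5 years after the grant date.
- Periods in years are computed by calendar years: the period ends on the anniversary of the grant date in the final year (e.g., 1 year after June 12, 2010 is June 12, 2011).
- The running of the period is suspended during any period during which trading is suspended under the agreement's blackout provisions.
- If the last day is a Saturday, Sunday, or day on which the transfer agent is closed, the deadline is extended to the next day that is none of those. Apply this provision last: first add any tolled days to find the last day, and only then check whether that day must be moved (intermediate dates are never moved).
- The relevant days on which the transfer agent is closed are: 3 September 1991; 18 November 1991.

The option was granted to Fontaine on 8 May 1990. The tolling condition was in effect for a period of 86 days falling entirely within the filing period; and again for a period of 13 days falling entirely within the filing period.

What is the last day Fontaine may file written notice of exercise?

August 15, 1995

5 years after 8 May 1990 is May 8, 1995.
Tolling adds 86 days: May 8, 1995 + 86 days = August 2, 1995.
Tolling adds 13 days: August 2, 1995 + 13 days = August 15, 1995.
August 15, 1995 is a Tuesday and not a day on which the transfer agent is closed, so no extension applies.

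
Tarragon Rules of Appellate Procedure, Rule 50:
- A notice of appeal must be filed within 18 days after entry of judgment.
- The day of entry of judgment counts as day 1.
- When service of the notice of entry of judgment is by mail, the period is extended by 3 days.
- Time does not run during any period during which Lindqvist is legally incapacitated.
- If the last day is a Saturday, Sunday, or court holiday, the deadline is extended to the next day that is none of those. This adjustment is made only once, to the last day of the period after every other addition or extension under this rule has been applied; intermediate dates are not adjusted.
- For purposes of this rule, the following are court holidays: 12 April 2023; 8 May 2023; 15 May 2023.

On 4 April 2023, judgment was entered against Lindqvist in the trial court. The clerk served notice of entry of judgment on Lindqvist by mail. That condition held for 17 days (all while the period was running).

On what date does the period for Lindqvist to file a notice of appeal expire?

Counting 4 April 2023 as day 1, day 18 is April 21, 2023.
Service was by mail, adding 3 days: April 21, 2023 + 3 days = April 24, 2023.
Tolling adds 17 days: April 24, 2023 + 17 days = May 11, 2023.
May 11, 2023 is a Thursday and not a court holiday, so no extension applies.

May 11, 2023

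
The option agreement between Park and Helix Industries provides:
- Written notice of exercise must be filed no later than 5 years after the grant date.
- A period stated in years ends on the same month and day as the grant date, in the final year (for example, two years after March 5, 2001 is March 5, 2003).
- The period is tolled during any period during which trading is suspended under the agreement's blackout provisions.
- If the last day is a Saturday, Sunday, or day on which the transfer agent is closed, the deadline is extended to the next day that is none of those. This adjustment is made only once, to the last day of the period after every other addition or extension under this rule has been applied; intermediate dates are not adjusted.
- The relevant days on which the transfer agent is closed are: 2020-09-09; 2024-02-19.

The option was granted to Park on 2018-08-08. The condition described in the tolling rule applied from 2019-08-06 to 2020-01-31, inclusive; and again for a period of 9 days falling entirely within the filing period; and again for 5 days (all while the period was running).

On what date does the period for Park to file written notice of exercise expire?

February 20, 2024

5 years after 2018-08-08 is August 8, 2023.
From August 6, 2019 through January 31, 2020 inclusive is 179 days; tolling adds 179 days: August 8, 2023 + 179 days = February 3, 2024.
Tolling adds 9 days: February 3, 2024 + 9 days = February 12, 2024.
Tolling adds 5 days: February 12, 2024 + 5 days = February 17, 2024.
February 17, 2024 is Saturday; February 18, 2024 is Sunday; February 19, 2024 is a listed holiday. The next qualifying day is February 20, 2024.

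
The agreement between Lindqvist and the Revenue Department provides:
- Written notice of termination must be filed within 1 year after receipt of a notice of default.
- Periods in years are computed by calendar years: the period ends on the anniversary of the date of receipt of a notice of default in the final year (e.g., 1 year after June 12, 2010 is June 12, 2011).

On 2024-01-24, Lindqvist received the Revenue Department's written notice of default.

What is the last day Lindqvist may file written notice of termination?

1 year after 2024-01-24 is January 24, 2025.

January 24, 2025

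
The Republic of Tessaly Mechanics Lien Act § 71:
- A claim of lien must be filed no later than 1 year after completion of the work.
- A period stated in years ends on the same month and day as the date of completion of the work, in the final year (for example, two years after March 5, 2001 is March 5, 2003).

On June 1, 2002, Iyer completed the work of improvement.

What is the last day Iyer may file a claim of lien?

1 year after June 1, 2002 is June 1, 2003.

June 1, 2003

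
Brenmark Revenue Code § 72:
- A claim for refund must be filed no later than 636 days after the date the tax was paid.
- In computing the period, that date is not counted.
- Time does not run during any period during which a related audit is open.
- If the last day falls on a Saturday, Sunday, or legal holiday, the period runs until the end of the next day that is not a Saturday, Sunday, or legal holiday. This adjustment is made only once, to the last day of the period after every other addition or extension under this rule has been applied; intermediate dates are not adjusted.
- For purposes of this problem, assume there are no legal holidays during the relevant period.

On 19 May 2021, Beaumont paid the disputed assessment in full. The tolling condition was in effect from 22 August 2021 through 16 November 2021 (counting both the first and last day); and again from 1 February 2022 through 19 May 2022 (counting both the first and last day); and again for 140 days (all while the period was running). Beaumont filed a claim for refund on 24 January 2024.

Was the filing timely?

636 days after 19 May 2021 is February 14, 2023.
From August 22, 2021 through November 16, 2021 inclusive is 87 days; tolling adds 87 days: February 14, 2023 + 87 days = May 12, 2023.
From February 1, 2022 through May 19, 2022 inclusive is 108 days; tolling adds 108 days: May 12, 2023 + 108 days = August 28, 2023.
Tolling adds 140 days: August 28, 2023 + 140 days = January 15, 2024.
January 15, 2024 is a Monday and not a legal holiday, so no extension applies.
The deadline is January 15, 2024; the filing on January 24, 2024 is after that date.

No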